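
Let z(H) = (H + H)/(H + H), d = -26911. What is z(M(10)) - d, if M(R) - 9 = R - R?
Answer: 26912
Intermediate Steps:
M(R) = 9 (M(R) = 9 + (R - R) = 9 + 0 = 9)
z(H) = 1 (z(H) = (2*H)/((2*H)) = (2*H)*(1/(2*H)) = 1)
z(M(10)) - d = 1 - 1*(-26911) = 1 + 26911 = 26912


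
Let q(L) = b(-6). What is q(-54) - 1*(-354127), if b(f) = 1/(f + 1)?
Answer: 1770634/5 ≈ 3.5413e+5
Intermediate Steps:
b(f) = 1/(1 + f)
q(L) = -⅕ (q(L) = 1/(1 - 6) = 1/(-5) = -⅕)
q(-54) - 1*(-354127) = -⅕ - 1*(-354127) = -⅕ + 354127 = 1770634/5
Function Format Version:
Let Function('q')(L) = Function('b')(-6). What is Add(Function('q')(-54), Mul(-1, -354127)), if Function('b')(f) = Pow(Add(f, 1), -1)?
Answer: Rational(1770634, 5) ≈ 3.5413e+5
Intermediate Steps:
Function('b')(f) = Pow(Add(1, f), -1)
Function('q')(L) = Rational(-1, 5) (Function('q')(L) = Pow(Add(1, -6), -1) = Pow(-5, -1) = Rational(-1, 5))
Add(Function('q')(-54), Mul(-1, -354127)) = Add(Rational(-1, 5), Mul(-1, -354127)) = Add(Rational(-1, 5), 354127) = Rational(1770634, 5)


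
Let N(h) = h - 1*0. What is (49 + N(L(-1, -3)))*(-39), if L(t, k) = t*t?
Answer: -1950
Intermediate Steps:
L(t, k) = t²
N(h) = h (N(h) = h + 0 = h)
(49 + N(L(-1, -3)))*(-39) = (49 + (-1)²)*(-39) = (49 + 1)*(-39) = 50*(-39) = -1950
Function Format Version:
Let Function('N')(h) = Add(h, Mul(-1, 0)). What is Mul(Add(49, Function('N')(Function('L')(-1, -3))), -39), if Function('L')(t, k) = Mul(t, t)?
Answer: -1950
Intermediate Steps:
Function('L')(t, k) = Pow(t, 2)
Function('N')(h) = h (Function('N')(h) = Add(h, 0) = h)
Mul(Add(49, Function('N')(Function('L')(-1, -3))), -39) = Mul(Add(49, Pow(-1, 2)), -39) = Mul(Add(49, 1), -39) = Mul(50, -39) = -1950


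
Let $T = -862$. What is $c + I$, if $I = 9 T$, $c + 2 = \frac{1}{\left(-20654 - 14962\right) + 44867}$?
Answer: $- \frac{71787759}{9251} \approx -7760.0$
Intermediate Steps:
$c = - \frac{18501}{9251}$ ($c = -2 + \frac{1}{\left(-20654 - 14962\right) + 44867} = -2 + \frac{1}{-35616 + 44867} = -2 + \frac{1}{9251} = - \frac{18501}{9251} \approx -1.9999$)
$I = -7758$ ($I = 9 \left(-862\right) = -7758$)
$c + I = - \frac{18501}{9251} - 7758 = - \frac{71787759}{9251}$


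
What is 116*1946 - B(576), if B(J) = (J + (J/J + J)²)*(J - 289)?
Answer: -95490199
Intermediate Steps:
B(J) = (-289 + J)*(J + (1 + J)²) (B(J) = (J + (1 + J)²)*(-289 + J) = (-289 + J)*(J + (1 + J)²))
116*1946 - B(576) = 116*1946 - (-289 + 576³ - 866*576 - 286*576²) = 225736 - (-289 + 191102976 - 498816 - 286*331776) = 225736 - (-289 + 191102976 - 498816 - 94887936) = 225736 - 1*95715935 = 225736 - 95715935 = -95490199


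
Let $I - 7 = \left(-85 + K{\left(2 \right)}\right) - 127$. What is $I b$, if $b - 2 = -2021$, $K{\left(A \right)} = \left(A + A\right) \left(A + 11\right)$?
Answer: $308907$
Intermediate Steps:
$K{\left(A \right)} = 2 A \left(11 + A\right)$
$b = -2019$ ($b = 2 - 2021 = -2019$)
$I = -153$ ($I = 7 - \left(212 - 4 \left(11 + 2\right)\right) = 7 - \left(212 - 52\right) = 7 + \left(\left(-85 + 52\right) - 127\right) = 7 - 160 = -153$)
$I b = \left(-153\right) \left(-2019\right) = 308907$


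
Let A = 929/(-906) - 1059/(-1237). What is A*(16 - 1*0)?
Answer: -1517752/560361 ≈ -2.7085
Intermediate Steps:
A = -189719/1120722 (A = 929*(-1/906) - 1059*(-1/1237) = -929/906 + 1059/1237 = -189719/1120722 ≈ -0.16928)
A*(16 - 1*0) = -189719*(16 - 1*0)/1120722 = -189719*(16 + 0)/1120722 = -189719/1120722*16 = -1517752/560361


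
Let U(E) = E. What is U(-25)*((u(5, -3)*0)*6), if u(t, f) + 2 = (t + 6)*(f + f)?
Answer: 0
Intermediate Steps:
u(t, f) = -2 + 2*f*(6 + t) (u(t, f) = -2 + (t + 6)*(f + f) = -2 + (6 + t)*(2*f) = -2 + 2*f*(6 + t))
U(-25)*((u(5, -3)*0)*6) = -25*(-2 + 12*(-3) + 2*(-3)*5)*0*6 = -25*(-2 - 36 - 30)*0*6 = -25*(-68*0)*6 = -0*6 = -25*0 = 0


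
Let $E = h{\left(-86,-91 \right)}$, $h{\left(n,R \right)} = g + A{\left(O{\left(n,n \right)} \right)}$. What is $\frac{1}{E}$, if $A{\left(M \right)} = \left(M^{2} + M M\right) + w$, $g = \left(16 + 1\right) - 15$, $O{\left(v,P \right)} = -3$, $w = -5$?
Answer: $\frac{1}{15} \approx 0.066667$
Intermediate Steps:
$g = 2$ ($g = 17 - 15 = 2$)
$A{\left(M \right)} = -5 + 2 M^{2}$ ($A{\left(M \right)} = \left(M^{2} + M M\right) - 5 = \left(M^{2} + M^{2}\right) - 5 = 2 M^{2} - 5 = -5 + 2 M^{2}$)
$h{\left(n,R \right)} = 15$ ($h{\left(n,R \right)} = 2 - \left(5 - 2 \left(-3\right)^{2}\right) = 2 + \left(-5 + 2 \cdot 9\right) = 2 + \left(-5 + 18\right) = 2 + 13 = 15$)
$E = 15$
$\frac{1}{E} = \frac{1}{15}$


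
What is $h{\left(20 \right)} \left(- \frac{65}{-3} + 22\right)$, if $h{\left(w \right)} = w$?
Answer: $\frac{2620}{3} \approx 873.33$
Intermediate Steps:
$h{\left(20 \right)} \left(- \frac{65}{-3} + 22\right) = 20 \left(- \frac{65}{-3} + 22\right) = 20 \left(\left(-65\right) \left(- \frac{1}{3}\right) + 22\right) = 20 \left(\frac{65}{3} + 22\right) = 20 \cdot \frac{131}{3} = \frac{2620}{3}$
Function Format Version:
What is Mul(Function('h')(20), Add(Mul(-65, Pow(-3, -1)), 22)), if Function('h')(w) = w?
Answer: Rational(2620, 3) ≈ 873.33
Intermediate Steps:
Mul(Function('h')(20), Add(Mul(-65, Pow(-3, -1)), 22)) = Mul(20, Add(Mul(-65, Pow(-3, -1)), 22)) = Mul(20, Add(Mul(-65, Rational(-1, 3)), 22)) = Mul(20, Add(Rational(65, 3), 22)) = Mul(20, Rational(131, 3)) = Rational(2620, 3)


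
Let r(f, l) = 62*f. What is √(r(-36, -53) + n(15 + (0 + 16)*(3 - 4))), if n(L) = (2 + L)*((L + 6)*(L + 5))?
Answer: 2*I*√553 ≈ 47.032*I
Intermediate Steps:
n(L) = (2 + L)*(5 + L)*(6 + L) (n(L) = (2 + L)*((6 + L)*(5 + L)) = (2 + L)*((5 + L)*(6 + L)) = (2 + L)*(5 + L)*(6 + L))
√(r(-36, -53) + n(15 + (0 + 16)*(3 - 4))) = √(62*(-36) + (60 + (15 + (0 + 16)*(3 - 4))³ + 13*(15 + (0 + 16)*(3 - 4))² + 52*(15 + (0 + 16)*(3 - 4)))) = √(-2232 + (60 + (15 + 16*(-1))³ + 13*(15 + 16*(-1))² + 52*(15 + 16*(-1)))) = √(-2232 + (60 + (15 - 16)³ + 13*(15 - 16)² + 52*(15 - 16))) = √(-2232 + (60 + (-1)³ + 13*(-1)² + 52*(-1))) = √(-2232 + (60 - 1 + 13*1 - 52)) = √(-2232 + (60 - 1 + 13 - 52)) = √(-2232 + 20) = √(-2212) = 2*I*√553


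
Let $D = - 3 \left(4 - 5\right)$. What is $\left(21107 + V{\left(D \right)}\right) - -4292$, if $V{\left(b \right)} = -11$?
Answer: $25388$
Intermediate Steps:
$D = 3$ ($D = \left(-3\right) \left(-1\right) = 3$)
$\left(21107 + V{\left(D \right)}\right) - -4292 = \left(21107 - 11\right) - -4292 = 21096 + 4292 = 25388$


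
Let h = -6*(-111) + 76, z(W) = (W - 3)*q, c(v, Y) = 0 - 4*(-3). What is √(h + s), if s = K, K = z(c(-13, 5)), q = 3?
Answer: √769 ≈ 27.731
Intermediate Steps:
c(v, Y) = 12 (c(v, Y) = 0 + 12 = 12)
z(W) = -9 + 3*W (z(W) = (W - 3)*3 = (-3 + W)*3 = -9 + 3*W)
K = 27 (K = -9 + 3*12 = -9 + 36 = 27)
s = 27
h = 742 (h = 666 + 76 = 742)
√(h + s) = √(742 + 27) = √769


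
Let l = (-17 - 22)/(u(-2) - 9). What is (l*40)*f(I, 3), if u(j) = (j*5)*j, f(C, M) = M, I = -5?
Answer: -4680/11 ≈ -425.45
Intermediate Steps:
u(j) = 5*j**2 (u(j) = (5*j)*j = 5*j**2)
l = -39/11 (l = (-17 - 22)/(5*(-2)**2 - 9) = -39/(5*4 - 9) = -39/(20 - 9) = -39/11 ≈ -3.5455)
(l*40)*f(I, 3) = -39/11*40*3 = -1560/11*3 = -4680/11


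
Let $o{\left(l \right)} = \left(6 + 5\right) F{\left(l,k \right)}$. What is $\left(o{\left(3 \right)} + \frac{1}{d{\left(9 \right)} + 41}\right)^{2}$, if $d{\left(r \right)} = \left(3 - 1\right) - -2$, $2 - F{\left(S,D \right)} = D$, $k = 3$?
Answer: $\frac{244036}{2025} \approx 120.51$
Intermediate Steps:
$F{\left(S,D \right)} = 2 - D$
$o{\left(l \right)} = -11$ ($o{\left(l \right)} = \left(6 + 5\right) \left(2 - 3\right) = 11 \left(2 - 3\right) = 11 \left(-1\right) = -11$)
$d{\left(r \right)} = 4$ ($d{\left(r \right)} = 2 + 2 = 4$)
$\left(o{\left(3 \right)} + \frac{1}{d{\left(9 \right)} + 41}\right)^{2} = \left(-11 + \frac{1}{4 + 41}\right)^{2} = \left(-11 + \frac{1}{45}\right)^{2} = \left(- \frac{494}{45}\right)^{2} = \frac{244036}{2025}$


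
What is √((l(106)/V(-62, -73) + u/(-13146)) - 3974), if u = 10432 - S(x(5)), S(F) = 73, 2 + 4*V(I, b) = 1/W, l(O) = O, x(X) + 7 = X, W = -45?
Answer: I*√13579090977998/56966 ≈ 64.687*I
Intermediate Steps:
x(X) = -7 + X
V(I, b) = -91/180 (V(I, b) = -½ + (¼)/(-45) = -½ + (¼)*(-1/45) = -½ - 1/180 = -91/180)
u = 10359 (u = 10432 - 1*73 = 10432 - 73 = 10359)
√((l(106)/V(-62, -73) + u/(-13146)) - 3974) = √((106/(-91/180) + 10359/(-13146)) - 3974) = √((106*(-180/91) + 10359*(-1/13146)) - 3974) = √((-19080/91 - 3453/4382) - 3974) = √(-11988969/56966 - 3974) = √(-238371853/56966) = I*√13579090977998/56966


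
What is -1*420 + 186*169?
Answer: 31014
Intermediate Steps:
-1*420 + 186*169 = -420 + 31434 = 31014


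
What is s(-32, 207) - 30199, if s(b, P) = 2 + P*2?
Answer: -29783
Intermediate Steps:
s(b, P) = 2 + 2*P
s(-32, 207) - 30199 = (2 + 2*207) - 30199 = (2 + 414) - 30199 = 416 - 30199 = -29783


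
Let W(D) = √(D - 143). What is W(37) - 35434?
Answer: -35434 + I*√106 ≈ -35434.0 + 10.296*I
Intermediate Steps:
W(D) = √(-143 + D)
W(37) - 35434 = √(-143 + 37) - 35434 = √(-106) - 35434 = I*√106 - 35434 = -35434 + I*√106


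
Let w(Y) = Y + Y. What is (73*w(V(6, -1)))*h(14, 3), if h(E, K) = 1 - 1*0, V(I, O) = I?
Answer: 876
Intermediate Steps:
w(Y) = 2*Y
h(E, K) = 1 (h(E, K) = 1 + 0 = 1)
(73*w(V(6, -1)))*h(14, 3) = (73*(2*6))*1 = (73*12)*1 = 876*1 = 876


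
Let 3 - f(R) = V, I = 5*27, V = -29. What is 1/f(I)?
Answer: 1/32 ≈ 0.031250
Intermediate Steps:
I = 135
f(R) = 32 (f(R) = 3 - 1*(-29) = 3 + 29 = 32)
1/f(I) = 1/32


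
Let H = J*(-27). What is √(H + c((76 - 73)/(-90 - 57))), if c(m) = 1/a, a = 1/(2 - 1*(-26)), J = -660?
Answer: 2*√4462 ≈ 133.60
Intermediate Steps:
a = 1/28 (a = 1/(2 + 26) = 1/28 ≈ 0.035714)
H = 17820 (H = -660*(-27) = 17820)
c(m) = 28 (c(m) = 1/(1/28) = 28)
√(H + c((76 - 73)/(-90 - 57))) = √(17820 + 28) = √17848 = 2*√4462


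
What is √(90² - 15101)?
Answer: I*√7001 ≈ 83.672*I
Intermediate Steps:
√(90² - 15101) = √(8100 - 15101) = √(-7001) = I*√7001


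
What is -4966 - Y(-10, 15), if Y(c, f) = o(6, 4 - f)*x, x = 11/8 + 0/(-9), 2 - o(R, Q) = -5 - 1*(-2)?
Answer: -39783/8 ≈ -4972.9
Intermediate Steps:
o(R, Q) = 5 (o(R, Q) = 2 - (-5 - 1*(-2)) = 2 - (-5 + 2) = 2 - 1*(-3) = 2 + 3 = 5)
x = 11/8 (x = 11*(⅛) + 0*(-⅑) = 11/8 + 0 = 11/8 ≈ 1.3750)
Y(c, f) = 55/8 (Y(c, f) = 5*(11/8) = 55/8)
-4966 - Y(-10, 15) = -4966 - 1*55/8 = -4966 - 55/8 = -39783/8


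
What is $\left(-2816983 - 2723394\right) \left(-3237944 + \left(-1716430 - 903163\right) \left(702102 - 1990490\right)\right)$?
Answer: $-18699043566149048780$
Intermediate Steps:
$\left(-2816983 - 2723394\right) \left(-3237944 + \left(-1716430 - 903163\right) \left(702102 - 1990490\right)\right) = - 5540377 \left(-3237944 - -3375052186084\right) = - 5540377 \left(-3237944 + 3375052186084\right) = \left(-5540377\right) 3375048948140 = -18699043566149048780$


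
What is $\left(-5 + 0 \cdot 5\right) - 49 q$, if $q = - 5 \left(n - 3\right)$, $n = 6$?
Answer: $730$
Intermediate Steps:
$q = -15$ ($q = - 5 \left(6 - 3\right) = \left(-5\right) 3 = -15$)
$\left(-5 + 0 \cdot 5\right) - 49 q = \left(-5 + 0 \cdot 5\right) - -735 = \left(-5 + 0\right) + 735 = -5 + 735 = 730$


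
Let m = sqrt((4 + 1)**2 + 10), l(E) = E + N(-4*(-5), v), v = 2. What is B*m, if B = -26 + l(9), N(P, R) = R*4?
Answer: -9*sqrt(35) ≈ -53.245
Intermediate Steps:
N(P, R) = 4*R
l(E) = 8 + E (l(E) = E + 4*2 = E + 8 = 8 + E)
B = -9 (B = -26 + (8 + 9) = -26 + 17 = -9)
m = sqrt(35) (m = sqrt(5**2 + 10) = sqrt(25 + 10) = sqrt(35) ≈ 5.9161)
B*m = -9*sqrt(35)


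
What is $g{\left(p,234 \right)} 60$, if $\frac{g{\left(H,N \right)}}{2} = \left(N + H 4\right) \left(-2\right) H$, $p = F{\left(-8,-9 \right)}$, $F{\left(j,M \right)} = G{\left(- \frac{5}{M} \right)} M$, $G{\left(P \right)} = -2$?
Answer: $-1321920$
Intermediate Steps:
$F{\left(j,M \right)} = - 2 M$
$p = 18$ ($p = \left(-2\right) \left(-9\right) = 18$)
$g{\left(H,N \right)} = 2 H \left(- 8 H - 2 N\right)$ ($g{\left(H,N \right)} = 2 \left(N + H 4\right) \left(-2\right) H = 2 \left(N + 4 H\right) \left(-2\right) H = 2 \left(- 8 H - 2 N\right) H = 2 H \left(- 8 H - 2 N\right)$)
$g{\left(p,234 \right)} 60 = \left(-4\right) 18 \left(234 + 4 \cdot 18\right) 60 = \left(-4\right) 18 \left(234 + 72\right) 60 = \left(-4\right) 18 \cdot 306 \cdot 60 = \left(-22032\right) 60 = -1321920$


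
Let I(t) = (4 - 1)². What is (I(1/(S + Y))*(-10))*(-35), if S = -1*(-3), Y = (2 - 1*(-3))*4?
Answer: 3150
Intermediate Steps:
Y = 20 (Y = (2 + 3)*4 = 5*4 = 20)
S = 3
I(t) = 9 (I(t) = 3² = 9)
(I(1/(S + Y))*(-10))*(-35) = (9*(-10))*(-35) = -90*(-35) = 3150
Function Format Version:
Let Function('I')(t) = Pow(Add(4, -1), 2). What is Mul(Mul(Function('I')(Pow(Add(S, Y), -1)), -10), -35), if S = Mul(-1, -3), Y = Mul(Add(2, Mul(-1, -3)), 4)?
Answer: 3150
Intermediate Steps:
Y = 20 (Y = Mul(Add(2, 3), 4) = Mul(5, 4) = 20)
S = 3
Function('I')(t) = 9 (Function('I')(t) = Pow(3, 2) = 9)
Mul(Mul(Function('I')(Pow(Add(S, Y), -1)), -10), -35) = Mul(Mul(9, -10), -35) = Mul(-90, -35) = 3150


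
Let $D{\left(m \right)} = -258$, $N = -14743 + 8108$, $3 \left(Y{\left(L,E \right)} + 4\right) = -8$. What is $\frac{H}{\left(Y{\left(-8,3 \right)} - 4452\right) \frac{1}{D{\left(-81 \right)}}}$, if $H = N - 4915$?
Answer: $- \frac{203175}{304} \approx -668.34$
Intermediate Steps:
$Y{\left(L,E \right)} = - \frac{20}{3}$ ($Y{\left(L,E \right)} = -4 + \frac{1}{3} \left(-8\right) = -4 - \frac{8}{3} = - \frac{20}{3}$)
$N = -6635$
$H = -11550$ ($H = -6635 - 4915 = -11550$)
$\frac{H}{\left(Y{\left(-8,3 \right)} - 4452\right) \frac{1}{D{\left(-81 \right)}}} = - \frac{11550}{\left(- \frac{20}{3} - 4452\right) \frac{1}{-258}} = - \frac{11550}{\left(- \frac{20}{3} - 4452\right) \left(- \frac{1}{258}\right)} = - \frac{11550}{\left(- \frac{13376}{3}\right) \left(- \frac{1}{258}\right)} = - \frac{11550}{\frac{6688}{387}} = \left(-11550\right) \frac{387}{6688} = - \frac{203175}{304}$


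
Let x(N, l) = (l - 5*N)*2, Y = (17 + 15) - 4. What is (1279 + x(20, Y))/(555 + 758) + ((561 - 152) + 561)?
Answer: 1274745/1313 ≈ 970.86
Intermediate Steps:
Y = 28 (Y = 32 - 4 = 28)
x(N, l) = -10*N + 2*l
(1279 + x(20, Y))/(555 + 758) + ((561 - 152) + 561) = (1279 + (-10*20 + 2*28))/(555 + 758) + ((561 - 152) + 561) = (1279 + (-200 + 56))/1313 + (409 + 561) = (1279 - 144)*(1/1313) + 970 = 1135*(1/1313) + 970 = 1135/1313 + 970 = 1274745/1313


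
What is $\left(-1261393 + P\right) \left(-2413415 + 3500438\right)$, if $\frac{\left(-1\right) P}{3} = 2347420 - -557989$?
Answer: $-10845902425260$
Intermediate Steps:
$P = -8716227$ ($P = - 3 \left(2347420 - -557989\right) = - 3 \left(2347420 + 557989\right) = \left(-3\right) 2905409 = -8716227$)
$\left(-1261393 + P\right) \left(-2413415 + 3500438\right) = \left(-1261393 - 8716227\right) \left(-2413415 + 3500438\right) = \left(-9977620\right) 1087023 = -10845902425260$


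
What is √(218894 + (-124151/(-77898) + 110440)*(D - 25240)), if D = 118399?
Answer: √6937082005173207122/25966 ≈ 1.0143e+5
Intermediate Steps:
√(218894 + (-124151/(-77898) + 110440)*(D - 25240)) = √(218894 + (-124151/(-77898) + 110440)*(118399 - 25240)) = √(218894 + (-124151*(-1/77898) + 110440)*93159) = √(218894 + (124151/77898 + 110440)*93159) = √(218894 + (8603179271/77898)*93159) = √(218894 + 267154525902363/25966) = √(267160209703967/25966) = √6937082005173207122/25966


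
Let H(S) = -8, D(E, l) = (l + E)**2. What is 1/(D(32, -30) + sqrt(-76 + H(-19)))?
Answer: 1/25 - I*sqrt(21)/50 ≈ 0.04 - 0.091652*I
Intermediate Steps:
D(E, l) = (E + l)**2
1/(D(32, -30) + sqrt(-76 + H(-19))) = 1/((32 - 30)**2 + sqrt(-76 - 8)) = 1/(2**2 + sqrt(-84)) = 1/(4 + 2*I*sqrt(21))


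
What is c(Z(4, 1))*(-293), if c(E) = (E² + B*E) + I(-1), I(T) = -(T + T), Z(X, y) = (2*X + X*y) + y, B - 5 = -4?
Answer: -53912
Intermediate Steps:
B = 1 (B = 5 - 4 = 1)
Z(X, y) = y + 2*X + X*y
I(T) = -2*T
c(E) = 2 + E + E² (c(E) = (E² + 1*E) - 2*(-1) = (E² + E) + 2 = (E + E²) + 2 = 2 + E + E²)
c(Z(4, 1))*(-293) = (2 + (1 + 2*4 + 4*1) + (1 + 2*4 + 4*1)²)*(-293) = (2 + (1 + 8 + 4) + (1 + 8 + 4)²)*(-293) = (2 + 13 + 13²)*(-293) = (2 + 13 + 169)*(-293) = 184*(-293) = -53912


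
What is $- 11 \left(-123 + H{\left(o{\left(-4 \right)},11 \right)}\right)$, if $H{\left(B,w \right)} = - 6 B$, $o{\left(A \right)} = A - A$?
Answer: $1353$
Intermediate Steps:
$o{\left(A \right)} = 0$
$- 11 \left(-123 + H{\left(o{\left(-4 \right)},11 \right)}\right) = - 11 \left(-123 - 0\right) = - 11 \left(-123 + 0\right) = \left(-11\right) \left(-123\right) = 1353$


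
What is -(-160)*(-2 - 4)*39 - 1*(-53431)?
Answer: 15991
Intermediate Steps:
-(-160)*(-2 - 4)*39 - 1*(-53431) = -(-160)*(-6)*39 + 53431 = -32*30*39 + 53431 = -960*39 + 53431 = -37440 + 53431 = 15991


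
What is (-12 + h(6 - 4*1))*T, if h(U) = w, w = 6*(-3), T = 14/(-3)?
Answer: 140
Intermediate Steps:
T = -14/3 (T = 14*(-⅓) = -14/3 ≈ -4.6667)
w = -18
h(U) = -18
(-12 + h(6 - 4*1))*T = (-12 - 18)*(-14/3) = -30*(-14/3) = 140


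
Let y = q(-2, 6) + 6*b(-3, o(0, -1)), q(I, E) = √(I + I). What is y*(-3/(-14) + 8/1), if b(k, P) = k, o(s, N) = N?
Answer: -1035/7 + 115*I/7 ≈ -147.86 + 16.429*I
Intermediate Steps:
q(I, E) = √2*√I (q(I, E) = √(2*I) = √2*√I)
y = -18 + 2*I (y = √2*√(-2) + 6*(-3) = √2*(I*√2) - 18 = 2*I - 18 = -18 + 2*I ≈ -18.0 + 2.0*I)
y*(-3/(-14) + 8/1) = (-18 + 2*I)*(-3/(-14) + 8/1) = (-18 + 2*I)*(-3*(-1/14) + 8*1) = (-18 + 2*I)*(3/14 + 8) = (-18 + 2*I)*(115/14) = -1035/7 + 115*I/7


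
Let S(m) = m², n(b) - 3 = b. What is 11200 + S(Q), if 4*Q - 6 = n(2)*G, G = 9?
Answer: 181801/16 ≈ 11363.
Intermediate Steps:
n(b) = 3 + b
Q = 51/4 (Q = 3/2 + ((3 + 2)*9)/4 = 3/2 + (5*9)/4 = 3/2 + (¼)*45 = 3/2 + 45/4 = 51/4 ≈ 12.750)
11200 + S(Q) = 11200 + (51/4)² = 11200 + 2601/16 = 181801/16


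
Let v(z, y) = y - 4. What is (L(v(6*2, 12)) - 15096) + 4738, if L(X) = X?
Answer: -10350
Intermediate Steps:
v(z, y) = -4 + y
(L(v(6*2, 12)) - 15096) + 4738 = ((-4 + 12) - 15096) + 4738 = (8 - 15096) + 4738 = -15088 + 4738 = -10350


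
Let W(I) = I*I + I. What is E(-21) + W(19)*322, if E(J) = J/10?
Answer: 1223579/10 ≈ 1.2236e+5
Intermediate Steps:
W(I) = I + I**2 (W(I) = I**2 + I = I + I**2)
E(J) = J/10 (E(J) = J*(1/10) = J/10)
E(-21) + W(19)*322 = (1/10)*(-21) + (19*(1 + 19))*322 = -21/10 + (19*20)*322 = -21/10 + 380*322 = -21/10 + 122360 = 1223579/10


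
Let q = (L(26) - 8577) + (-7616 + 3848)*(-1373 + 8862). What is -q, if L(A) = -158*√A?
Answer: 28227129 + 158*√26 ≈ 2.8228e+7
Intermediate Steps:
q = -28227129 - 158*√26 (q = (-158*√26 - 8577) + (-7616 + 3848)*(-1373 + 8862) = (-8577 - 158*√26) - 3768*7489 = (-8577 - 158*√26) - 28218552 = -28227129 - 158*√26 ≈ -2.8228e+7)
-q = -(-28227129 - 158*√26) = 28227129 + 158*√26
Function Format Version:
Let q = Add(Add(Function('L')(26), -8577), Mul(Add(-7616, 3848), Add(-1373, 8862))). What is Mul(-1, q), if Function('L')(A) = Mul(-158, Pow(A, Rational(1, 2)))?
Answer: Add(28227129, Mul(158, Pow(26, Rational(1, 2)))) ≈ 2.8228e+7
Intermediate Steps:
q = Add(-28227129, Mul(-158, Pow(26, Rational(1, 2)))) (q = Add(Add(Mul(-158, Pow(26, Rational(1, 2))), -8577), Mul(Add(-7616, 3848), Add(-1373, 8862))) = Add(Add(-8577, Mul(-158, Pow(26, Rational(1, 2)))), Mul(-3768, 7489)) = Add(Add(-8577, Mul(-158, Pow(26, Rational(1, 2)))), -28218552) = Add(-28227129, Mul(-158, Pow(26, Rational(1, 2)))) ≈ -2.8228e+7)
Mul(-1, q) = Mul(-1, Add(-28227129, Mul(-158, Pow(26, Rational(1, 2))))) = Add(28227129, Mul(158, Pow(26, Rational(1, 2))))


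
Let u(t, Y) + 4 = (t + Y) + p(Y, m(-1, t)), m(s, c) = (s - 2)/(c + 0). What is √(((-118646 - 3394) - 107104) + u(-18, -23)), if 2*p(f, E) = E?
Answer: I*√8250801/6 ≈ 478.74*I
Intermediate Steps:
m(s, c) = (-2 + s)/c
p(f, E) = E/2
u(t, Y) = -4 + Y + t - 3/(2*t) (u(t, Y) = -4 + ((t + Y) + ((-2 - 1)/t)/2) = -4 + ((Y + t) + (-3/t)/2) = -4 + ((Y + t) - 3/(2*t)) = -4 + (Y + t - 3/(2*t)) = -4 + Y + t - 3/(2*t))
√(((-118646 - 3394) - 107104) + u(-18, -23)) = √(((-118646 - 3394) - 107104) + (-4 - 23 - 18 - 3/2/(-18))) = √((-122040 - 107104) + (-4 - 23 - 18 - 3/2*(-1/18))) = √(-229144 + (-4 - 23 - 18 + 1/12)) = √(-229144 - 539/12) = √(-2750267/12) = I*√8250801/6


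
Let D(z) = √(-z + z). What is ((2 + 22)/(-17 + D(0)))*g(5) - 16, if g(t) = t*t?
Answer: -872/17 ≈ -51.294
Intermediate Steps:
g(t) = t²
D(z) = 0 (D(z) = √0 = 0)
((2 + 22)/(-17 + D(0)))*g(5) - 16 = ((2 + 22)/(-17 + 0))*5² - 16 = (24/(-17))*25 - 16 = (24*(-1/17))*25 - 16 = -24/17*25 - 16 = -600/17 - 16 = -872/17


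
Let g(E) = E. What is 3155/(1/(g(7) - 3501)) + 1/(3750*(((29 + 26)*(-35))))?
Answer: -79576395937501/7218750 ≈ -1.1024e+7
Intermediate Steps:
3155/(1/(g(7) - 3501)) + 1/(3750*(((29 + 26)*(-35)))) = 3155/(1/(7 - 3501)) + 1/(3750*(((29 + 26)*(-35)))) = 3155/(1/(-3494)) + 1/(3750*((55*(-35)))) = 3155/(-1/3494) + (1/3750)/(-1925) = 3155*(-3494) + (1/3750)*(-1/1925) = -11023570 - 1/7218750 = -79576395937501/7218750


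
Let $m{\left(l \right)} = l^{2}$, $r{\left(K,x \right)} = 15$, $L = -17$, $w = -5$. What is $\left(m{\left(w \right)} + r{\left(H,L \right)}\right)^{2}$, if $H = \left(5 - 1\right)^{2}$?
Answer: $1600$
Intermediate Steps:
$H = 16$ ($H = 4^{2} = 16$)
$\left(m{\left(w \right)} + r{\left(H,L \right)}\right)^{2} = \left(\left(-5\right)^{2} + 15\right)^{2} = \left(25 + 15\right)^{2} = 40^{2} = 1600$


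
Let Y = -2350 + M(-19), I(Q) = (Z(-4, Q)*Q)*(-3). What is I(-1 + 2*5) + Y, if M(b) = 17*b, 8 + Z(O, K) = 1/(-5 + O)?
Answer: -2454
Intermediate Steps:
Z(O, K) = -8 + 1/(-5 + O)
I(Q) = 73*Q/3 (I(Q) = (((41 - 8*(-4))/(-5 - 4))*Q)*(-3) = (((41 + 32)/(-9))*Q)*(-3) = ((-⅑*73)*Q)*(-3) = -73*Q/9*(-3) = 73*Q/3)
Y = -2673 (Y = -2350 + 17*(-19) = -2350 - 323 = -2673)
I(-1 + 2*5) + Y = 73*(-1 + 2*5)/3 - 2673 = 73*(-1 + 10)/3 - 2673 = (73/3)*9 - 2673 = 219 - 2673 = -2454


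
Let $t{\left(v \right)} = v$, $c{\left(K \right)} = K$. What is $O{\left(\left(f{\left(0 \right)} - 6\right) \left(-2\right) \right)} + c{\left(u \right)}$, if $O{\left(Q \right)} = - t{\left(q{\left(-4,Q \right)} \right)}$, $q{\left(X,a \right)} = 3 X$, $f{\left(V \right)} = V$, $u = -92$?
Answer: $-80$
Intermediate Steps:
$O{\left(Q \right)} = 12$ ($O{\left(Q \right)} = - 3 \left(-4\right) = \left(-1\right) \left(-12\right) = 12$)
$O{\left(\left(f{\left(0 \right)} - 6\right) \left(-2\right) \right)} + c{\left(u \right)} = 12 - 92 = -80$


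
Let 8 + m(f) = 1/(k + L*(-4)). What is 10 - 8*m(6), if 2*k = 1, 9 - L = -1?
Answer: 5862/79 ≈ 74.203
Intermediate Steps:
L = 10 (L = 9 - 1*(-1) = 9 + 1 = 10)
k = 1/2 (k = (1/2)*1 = 1/2 ≈ 0.50000)
m(f) = -634/79 (m(f) = -8 + 1/(1/2 + 10*(-4)) = -8 + 1/(1/2 - 40) = -8 + 1/(-79/2) = -8 - 2/79 = -634/79)
10 - 8*m(6) = 10 - 8*(-634/79) = 10 + 5072/79 = 5862/79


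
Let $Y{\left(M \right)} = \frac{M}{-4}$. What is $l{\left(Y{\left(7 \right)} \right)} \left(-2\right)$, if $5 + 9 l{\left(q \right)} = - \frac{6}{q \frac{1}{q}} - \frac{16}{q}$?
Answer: $\frac{26}{63} \approx 0.4127$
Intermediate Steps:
$Y{\left(M \right)} = - \frac{M}{4}$ ($Y{\left(M \right)} = M \left(- \frac{1}{4}\right) = - \frac{M}{4}$)
$l{\left(q \right)} = - \frac{11}{9} - \frac{16}{9 q}$ ($l{\left(q \right)} = - \frac{5}{9} + \frac{- \frac{6}{q \frac{1}{q}} - \frac{16}{q}}{9} = - \frac{5}{9} + \frac{- \frac{6}{1} - \frac{16}{q}}{9} = - \frac{5}{9} + \frac{\left(-6\right) 1 - \frac{16}{q}}{9} = - \frac{5}{9} + \frac{-6 - \frac{16}{q}}{9} = - \frac{5}{9} - \left(\frac{2}{3} + \frac{16}{9 q}\right) = - \frac{11}{9} - \frac{16}{9 q}$)
$l{\left(Y{\left(7 \right)} \right)} \left(-2\right) = \frac{-16 - 11 \left(\left(- \frac{1}{4}\right) 7\right)}{9 \left(\left(- \frac{1}{4}\right) 7\right)} \left(-2\right) = \frac{-16 - - \frac{77}{4}}{9 \left(- \frac{7}{4}\right)} \left(-2\right) = \frac{1}{9} \left(- \frac{4}{7}\right) \left(-16 + \frac{77}{4}\right) \left(-2\right) = \frac{1}{9} \left(- \frac{4}{7}\right) \frac{13}{4} \left(-2\right) = \left(- \frac{13}{63}\right) \left(-2\right) = \frac{26}{63}$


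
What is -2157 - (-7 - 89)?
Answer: -2061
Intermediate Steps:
-2157 - (-7 - 89) = -2157 - 1*(-96) = -2157 + 96 = -2061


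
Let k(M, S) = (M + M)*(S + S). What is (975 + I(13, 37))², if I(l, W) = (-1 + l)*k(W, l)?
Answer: 579027969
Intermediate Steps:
k(M, S) = 4*M*S (k(M, S) = (2*M)*(2*S) = 4*M*S)
I(l, W) = 4*W*l*(-1 + l) (I(l, W) = (-1 + l)*(4*W*l) = 4*W*l*(-1 + l))
(975 + I(13, 37))² = (975 + 4*37*13*(-1 + 13))² = (975 + 4*37*13*12)² = (975 + 23088)² = 24063² = 579027969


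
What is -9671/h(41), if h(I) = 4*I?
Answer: -9671/164 ≈ -58.969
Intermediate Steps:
-9671/h(41) = -9671/(4*41) = -9671/164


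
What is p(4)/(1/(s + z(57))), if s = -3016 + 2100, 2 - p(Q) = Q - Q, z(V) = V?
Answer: -1718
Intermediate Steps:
p(Q) = 2 (p(Q) = 2 - (Q - Q) = 2 - 1*0 = 2 + 0 = 2)
s = -916
p(4)/(1/(s + z(57))) = 2/(1/(-916 + 57)) = 2/(1/(-859)) = 2/(-1/859) = 2*(-859) = -1718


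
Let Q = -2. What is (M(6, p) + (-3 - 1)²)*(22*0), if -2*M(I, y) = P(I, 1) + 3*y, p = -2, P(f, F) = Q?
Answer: 0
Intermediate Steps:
P(f, F) = -2
M(I, y) = 1 - 3*y/2 (M(I, y) = -(-2 + 3*y)/2 = 1 - 3*y/2)
(M(6, p) + (-3 - 1)²)*(22*0) = ((1 - 3/2*(-2)) + (-3 - 1)²)*(22*0) = ((1 + 3) + (-4)²)*0 = (4 + 16)*0 = 20*0 = 0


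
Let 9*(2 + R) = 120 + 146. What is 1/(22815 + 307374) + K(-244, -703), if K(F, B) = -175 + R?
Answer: -146053598/990567 ≈ -147.44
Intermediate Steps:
R = 248/9 (R = -2 + (120 + 146)/9 = -2 + (⅑)*266 = -2 + 266/9 = 248/9 ≈ 27.556)
K(F, B) = -1327/9 (K(F, B) = -175 + 248/9 = -1327/9)
1/(22815 + 307374) + K(-244, -703) = 1/(22815 + 307374) - 1327/9 = 1/330189 - 1327/9 = -146053598/990567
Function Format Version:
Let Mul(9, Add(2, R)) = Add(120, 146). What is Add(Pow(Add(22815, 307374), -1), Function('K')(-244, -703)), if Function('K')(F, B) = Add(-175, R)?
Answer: Rational(-146053598, 990567) ≈ -147.44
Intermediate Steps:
R = Rational(248, 9) (R = Add(-2, Mul(Rational(1, 9), Add(120, 146))) = Add(-2, Mul(Rational(1, 9), 266)) = Add(-2, Rational(266, 9)) = Rational(248, 9) ≈ 27.556)
Function('K')(F, B) = Rational(-1327, 9) (Function('K')(F, B) = Add(-175, Rational(248, 9)) = Rational(-1327, 9))
Add(Pow(Add(22815, 307374), -1), Function('K')(-244, -703)) = Add(Pow(Add(22815, 307374), -1), Rational(-1327, 9)) = Add(Pow(330189, -1), Rational(-1327, 9)) = Add(Rational(1, 330189), Rational(-1327, 9)) = Rational(-146053598, 990567)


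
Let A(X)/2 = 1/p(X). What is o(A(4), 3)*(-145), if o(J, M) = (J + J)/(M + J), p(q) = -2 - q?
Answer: 145/4 ≈ 36.250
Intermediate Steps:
A(X) = 2/(-2 - X)
o(J, M) = 2*J/(J + M) (o(J, M) = (2*J)/(J + M) = 2*J/(J + M))
o(A(4), 3)*(-145) = (2*(-2/(2 + 4))/(-2/(2 + 4) + 3))*(-145) = (2*(-2/6)/(-2/6 + 3))*(-145) = (2*(-2*⅙)/(-2*⅙ + 3))*(-145) = (2*(-⅓)/(-⅓ + 3))*(-145) = (2*(-⅓)/(8/3))*(-145) = (2*(-⅓)*(3/8))*(-145) = -¼*(-145) = 145/4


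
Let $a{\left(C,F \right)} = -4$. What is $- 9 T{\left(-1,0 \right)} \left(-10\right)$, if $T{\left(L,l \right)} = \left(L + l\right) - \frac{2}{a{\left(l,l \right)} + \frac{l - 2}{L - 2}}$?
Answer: $-36$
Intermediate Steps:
$T{\left(L,l \right)} = L + l - \frac{2}{-4 + \frac{-2 + l}{-2 + L}}$ ($T{\left(L,l \right)} = \left(L + l\right) - \frac{2}{-4 + \frac{l - 2}{L - 2}} = \left(L + l\right) - \frac{2}{-4 + \frac{-2 + l}{-2 + L}} = L + l - \frac{2}{-4 + \frac{-2 + l}{-2 + L}}$)
$- 9 T{\left(-1,0 \right)} \left(-10\right) = - 9 \frac{4 + 0^{2} - 4 \left(-1\right)^{2} + 4 \left(-1\right) + 6 \cdot 0 - \left(-3\right) 0}{6 + 0 - -4} \left(-10\right) = - 9 \frac{4 + 0 - 4 - 4 + 0 + 0}{6 + 0 + 4} \left(-10\right) = - 9 \frac{4 + 0 - 4 - 4 + 0 + 0}{10} \left(-10\right) = - 9 \cdot \frac{1}{10} \left(-4\right) \left(-10\right) = \left(-9\right) \left(- \frac{2}{5}\right) \left(-10\right) = \frac{18}{5} \left(-10\right) = -36$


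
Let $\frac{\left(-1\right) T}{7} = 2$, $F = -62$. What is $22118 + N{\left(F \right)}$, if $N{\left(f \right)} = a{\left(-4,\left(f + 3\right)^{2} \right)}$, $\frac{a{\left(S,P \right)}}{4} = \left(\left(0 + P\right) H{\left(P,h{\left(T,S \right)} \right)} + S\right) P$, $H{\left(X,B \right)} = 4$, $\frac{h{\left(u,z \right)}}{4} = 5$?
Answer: $193844198$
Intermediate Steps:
$T = -14$ ($T = \left(-7\right) 2 = -14$)
$h{\left(u,z \right)} = 20$ ($h{\left(u,z \right)} = 4 \cdot 5 = 20$)
$a{\left(S,P \right)} = 4 P \left(S + 4 P\right)$ ($a{\left(S,P \right)} = 4 \left(\left(0 + P\right) 4 + S\right) P = 4 \left(P 4 + S\right) P = 4 \left(4 P + S\right) P = 4 \left(S + 4 P\right) P = 4 P \left(S + 4 P\right)$)
$N{\left(f \right)} = 4 \left(3 + f\right)^{2} \left(-4 + 4 \left(3 + f\right)^{2}\right)$ ($N{\left(f \right)} = 4 \left(f + 3\right)^{2} \left(-4 + 4 \left(f + 3\right)^{2}\right) = 4 \left(3 + f\right)^{2} \left(-4 + 4 \left(3 + f\right)^{2}\right)$)
$22118 + N{\left(F \right)} = 22118 + 16 \left(3 - 62\right)^{2} \left(-1 + \left(3 - 62\right)^{2}\right) = 22118 + 16 \left(-59\right)^{2} \left(-1 + \left(-59\right)^{2}\right) = 22118 + 16 \cdot 3481 \left(-1 + 3481\right) = 22118 + 16 \cdot 3481 \cdot 3480 = 22118 + 193822080 = 193844198$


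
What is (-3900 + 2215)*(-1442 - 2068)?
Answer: 5914350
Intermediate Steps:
(-3900 + 2215)*(-1442 - 2068) = -1685*(-3510) = 5914350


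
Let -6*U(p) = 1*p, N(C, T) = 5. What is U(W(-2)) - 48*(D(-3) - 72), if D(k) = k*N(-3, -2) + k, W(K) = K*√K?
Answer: 4320 + I*√2/3 ≈ 4320.0 + 0.4714*I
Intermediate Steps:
W(K) = K^(3/2)
U(p) = -p/6
D(k) = 6*k (D(k) = k*5 + k = 5*k + k = 6*k)
U(W(-2)) - 48*(D(-3) - 72) = -(-1)*I*√2/3 - 48*(6*(-3) - 72) = -(-1)*I*√2/3 - 48*(-18 - 72) = I*√2/3 - 48*(-90) = I*√2/3 + 4320 = 4320 + I*√2/3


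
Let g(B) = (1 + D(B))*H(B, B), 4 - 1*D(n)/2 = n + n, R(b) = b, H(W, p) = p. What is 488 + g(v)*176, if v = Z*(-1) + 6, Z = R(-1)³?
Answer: -22920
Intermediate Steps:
D(n) = 8 - 4*n (D(n) = 8 - 2*(n + n) = 8 - 4*n)
Z = -1 (Z = (-1)³ = -1)
v = 7 (v = -1*(-1) + 6 = 1 + 6 = 7)
g(B) = B*(9 - 4*B) (g(B) = (1 + (8 - 4*B))*B = (9 - 4*B)*B = B*(9 - 4*B))
488 + g(v)*176 = 488 + (7*(9 - 4*7))*176 = 488 + (7*(9 - 28))*176 = 488 + (7*(-19))*176 = 488 - 133*176 = 488 - 23408 = -22920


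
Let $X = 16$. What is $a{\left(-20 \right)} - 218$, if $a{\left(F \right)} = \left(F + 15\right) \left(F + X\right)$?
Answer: $-198$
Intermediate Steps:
$a{\left(F \right)} = \left(15 + F\right) \left(16 + F\right)$ ($a{\left(F \right)} = \left(F + 15\right) \left(F + 16\right) = \left(15 + F\right) \left(16 + F\right)$)
$a{\left(-20 \right)} - 218 = \left(240 + \left(-20\right)^{2} + 31 \left(-20\right)\right) - 218 = \left(240 + 400 - 620\right) - 218 = 20 - 218 = -198$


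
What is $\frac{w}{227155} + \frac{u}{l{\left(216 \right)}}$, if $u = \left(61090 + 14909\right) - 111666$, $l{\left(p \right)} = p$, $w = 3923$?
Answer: $- \frac{300040371}{1817240} \approx -165.11$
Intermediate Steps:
$u = -35667$ ($u = 75999 - 111666 = -35667$)
$\frac{w}{227155} + \frac{u}{l{\left(216 \right)}} = \frac{3923}{227155} - \frac{35667}{216} = 3923 \cdot \frac{1}{227155} - \frac{1321}{8} = \frac{3923}{227155} - \frac{1321}{8} = - \frac{300040371}{1817240}$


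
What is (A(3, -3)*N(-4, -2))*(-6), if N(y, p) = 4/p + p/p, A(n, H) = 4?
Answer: 24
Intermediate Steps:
N(y, p) = 1 + 4/p (N(y, p) = 4/p + 1 = 1 + 4/p)
(A(3, -3)*N(-4, -2))*(-6) = (4*((4 - 2)/(-2)))*(-6) = (4*(-½*2))*(-6) = (4*(-1))*(-6) = -4*(-6) = 24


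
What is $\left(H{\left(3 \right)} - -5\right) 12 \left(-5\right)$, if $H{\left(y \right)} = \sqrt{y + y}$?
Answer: $-300 - 60 \sqrt{6} \approx -446.97$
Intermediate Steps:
$H{\left(y \right)} = \sqrt{2} \sqrt{y}$ ($H{\left(y \right)} = \sqrt{2 y} = \sqrt{2} \sqrt{y}$)
$\left(H{\left(3 \right)} - -5\right) 12 \left(-5\right) = \left(\sqrt{2} \sqrt{3} - -5\right) 12 \left(-5\right) = \left(\sqrt{6} + 5\right) 12 \left(-5\right) = \left(5 + \sqrt{6}\right) 12 \left(-5\right) = \left(60 + 12 \sqrt{6}\right) \left(-5\right) = -300 - 60 \sqrt{6}$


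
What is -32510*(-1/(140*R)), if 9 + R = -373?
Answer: -3251/5348 ≈ -0.60789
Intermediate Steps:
R = -382 (R = -9 - 373 = -382)
-32510*(-1/(140*R)) = -32510/(-4*35*(-382)) = -32510/((-140*(-382))) = -32510/53480 = -32510*1/53480 = -3251/5348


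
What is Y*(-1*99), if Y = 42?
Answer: -4158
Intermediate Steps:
Y*(-1*99) = 42*(-1*99) = 42*(-99) = -4158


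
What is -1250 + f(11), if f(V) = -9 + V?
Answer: -1248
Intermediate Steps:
-1250 + f(11) = -1250 + (-9 + 11) = -1250 + 2 = -1248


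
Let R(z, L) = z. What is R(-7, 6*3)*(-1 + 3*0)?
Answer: 7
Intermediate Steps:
R(-7, 6*3)*(-1 + 3*0) = -7*(-1 + 3*0) = -7*(-1 + 0) = -7*(-1) = 7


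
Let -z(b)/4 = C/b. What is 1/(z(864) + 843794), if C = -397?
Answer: 216/182259901 ≈ 1.1851e-6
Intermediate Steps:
z(b) = 1588/b (z(b) = -(-1588)/b = 1588/b)
1/(z(864) + 843794) = 1/(1588/864 + 843794) = 1/(1588*(1/864) + 843794) = 1/(397/216 + 843794) = 1/(182259901/216) = 216/182259901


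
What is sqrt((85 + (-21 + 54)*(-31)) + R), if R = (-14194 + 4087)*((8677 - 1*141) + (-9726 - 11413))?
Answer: sqrt(127377583) ≈ 11286.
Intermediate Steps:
R = 127378521 (R = -10107*((8677 - 141) - 21139) = -10107*(8536 - 21139) = -10107*(-12603) = 127378521)
sqrt((85 + (-21 + 54)*(-31)) + R) = sqrt((85 + (-21 + 54)*(-31)) + 127378521) = sqrt((85 + 33*(-31)) + 127378521) = sqrt((85 - 1023) + 127378521) = sqrt(-938 + 127378521) = sqrt(127377583)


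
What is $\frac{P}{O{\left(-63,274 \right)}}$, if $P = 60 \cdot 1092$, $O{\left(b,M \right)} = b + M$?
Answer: $\frac{65520}{211} \approx 310.52$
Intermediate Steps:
$O{\left(b,M \right)} = M + b$
$P = 65520$
$\frac{P}{O{\left(-63,274 \right)}} = \frac{65520}{274 - 63} = \frac{65520}{211}$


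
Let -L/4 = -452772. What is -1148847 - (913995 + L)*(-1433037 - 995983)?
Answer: 6619279959813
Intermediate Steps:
L = 1811088 (L = -4*(-452772) = 1811088)
-1148847 - (913995 + L)*(-1433037 - 995983) = -1148847 - (913995 + 1811088)*(-1433037 - 995983) = -1148847 - 2725083*(-2429020) = -1148847 - 1*(-6619281108660) = -1148847 + 6619281108660 = 6619279959813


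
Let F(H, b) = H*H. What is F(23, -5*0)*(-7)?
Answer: -3703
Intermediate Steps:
F(H, b) = H**2
F(23, -5*0)*(-7) = 23**2*(-7) = 529*(-7) = -3703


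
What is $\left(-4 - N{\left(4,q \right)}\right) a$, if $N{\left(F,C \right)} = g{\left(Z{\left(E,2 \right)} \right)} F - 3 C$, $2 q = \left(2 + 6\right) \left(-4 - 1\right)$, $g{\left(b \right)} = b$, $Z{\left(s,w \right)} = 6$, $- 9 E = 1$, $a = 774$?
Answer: $-68112$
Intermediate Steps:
$E = - \frac{1}{9}$ ($E = \left(- \frac{1}{9}\right) 1 = - \frac{1}{9} \approx -0.11111$)
$q = -20$ ($q = \frac{\left(2 + 6\right) \left(-4 - 1\right)}{2} = \frac{8 \left(-5\right)}{2} = \frac{1}{2} \left(-40\right) = -20$)
$N{\left(F,C \right)} = - 3 C + 6 F$ ($N{\left(F,C \right)} = 6 F - 3 C = - 3 C + 6 F$)
$\left(-4 - N{\left(4,q \right)}\right) a = \left(-4 - \left(\left(-3\right) \left(-20\right) + 6 \cdot 4\right)\right) 774 = \left(-4 - \left(60 + 24\right)\right) 774 = \left(-4 - 84\right) 774 = \left(-88\right) 774 = -68112$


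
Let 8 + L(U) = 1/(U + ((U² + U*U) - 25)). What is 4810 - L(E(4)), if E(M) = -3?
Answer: 48181/10 ≈ 4818.1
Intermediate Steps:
L(U) = -8 + 1/(-25 + U + 2*U²) (L(U) = -8 + 1/(U + ((U² + U*U) - 25)) = -8 + 1/(U + ((U² + U²) - 25)) = -8 + 1/(U + (2*U² - 25)) = -8 + 1/(U + (-25 + 2*U²)) = -8 + 1/(-25 + U + 2*U²))
4810 - L(E(4)) = 4810 - (201 - 16*(-3)² - 8*(-3))/(-25 - 3 + 2*(-3)²) = 4810 - (201 - 16*9 + 24)/(-25 - 3 + 2*9) = 4810 - (201 - 144 + 24)/(-25 - 3 + 18) = 4810 - 81/(-10) = 4810 - (-1)*81/10 = 4810 - 1*(-81/10) = 4810 + 81/10 = 48181/10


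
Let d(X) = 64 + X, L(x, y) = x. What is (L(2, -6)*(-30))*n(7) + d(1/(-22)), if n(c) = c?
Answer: -7833/22 ≈ -356.05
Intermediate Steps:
(L(2, -6)*(-30))*n(7) + d(1/(-22)) = (2*(-30))*7 + (64 + 1/(-22)) = -60*7 + (64 - 1/22) = -420 + 1407/22 = -7833/22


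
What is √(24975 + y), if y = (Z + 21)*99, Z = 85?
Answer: 3*√3941 ≈ 188.33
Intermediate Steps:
y = 10494 (y = (85 + 21)*99 = 106*99 = 10494)
√(24975 + y) = √(24975 + 10494) = √35469 = 3*√3941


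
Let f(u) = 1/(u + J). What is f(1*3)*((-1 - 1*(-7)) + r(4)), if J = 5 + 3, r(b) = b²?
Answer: 2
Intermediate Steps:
J = 8
f(u) = 1/(8 + u) (f(u) = 1/(u + 8) = 1/(8 + u))
f(1*3)*((-1 - 1*(-7)) + r(4)) = ((-1 - 1*(-7)) + 4²)/(8 + 1*3) = ((-1 + 7) + 16)/(8 + 3) = (6 + 16)/11 = (1/11)*22 = 2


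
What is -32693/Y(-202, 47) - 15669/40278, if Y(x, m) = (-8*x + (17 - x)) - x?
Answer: -64225067/3906966 ≈ -16.439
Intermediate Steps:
Y(x, m) = 17 - 10*x (Y(x, m) = (17 - 9*x) - x = 17 - 10*x)
-32693/Y(-202, 47) - 15669/40278 = -32693/(17 - 10*(-202)) - 15669/40278 = -32693/(17 + 2020) - 15669*1/40278 = -32693/2037 - 5223/13426 = -64225067/3906966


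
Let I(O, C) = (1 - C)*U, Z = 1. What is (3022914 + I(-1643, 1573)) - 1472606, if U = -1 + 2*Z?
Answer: 1548736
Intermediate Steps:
U = 1 (U = -1 + 2*1 = -1 + 2 = 1)
I(O, C) = 1 - C (I(O, C) = (1 - C)*1 = 1 - C)
(3022914 + I(-1643, 1573)) - 1472606 = (3022914 + (1 - 1*1573)) - 1472606 = (3022914 + (1 - 1573)) - 1472606 = (3022914 - 1572) - 1472606 = 3021342 - 1472606 = 1548736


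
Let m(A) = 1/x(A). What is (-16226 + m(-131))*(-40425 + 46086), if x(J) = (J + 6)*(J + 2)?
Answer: -493722697863/5375 ≈ -9.1855e+7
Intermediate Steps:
x(J) = (2 + J)*(6 + J) (x(J) = (6 + J)*(2 + J) = (2 + J)*(6 + J))
m(A) = 1/(12 + A**2 + 8*A)
(-16226 + m(-131))*(-40425 + 46086) = (-16226 + 1/(12 + (-131)**2 + 8*(-131)))*(-40425 + 46086) = (-16226 + 1/(12 + 17161 - 1048))*5661 = (-16226 + 1/16125)*5661 = -261644249/16125*5661 = -493722697863/5375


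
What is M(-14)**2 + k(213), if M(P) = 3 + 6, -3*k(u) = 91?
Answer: 152/3 ≈ 50.667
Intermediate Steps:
k(u) = -91/3 (k(u) = -1/3*91 = -91/3)
M(P) = 9
M(-14)**2 + k(213) = 9**2 - 91/3 = 81 - 91/3 = 152/3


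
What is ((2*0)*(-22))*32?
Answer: 0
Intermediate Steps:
((2*0)*(-22))*32 = (0*(-22))*32 = 0*32 = 0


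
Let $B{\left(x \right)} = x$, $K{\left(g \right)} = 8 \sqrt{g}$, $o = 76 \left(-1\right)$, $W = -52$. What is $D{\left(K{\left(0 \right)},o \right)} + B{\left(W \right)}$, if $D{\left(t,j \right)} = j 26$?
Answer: $-2028$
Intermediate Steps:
$o = -76$
$D{\left(t,j \right)} = 26 j$
$D{\left(K{\left(0 \right)},o \right)} + B{\left(W \right)} = 26 \left(-76\right) - 52 = -1976 - 52 = -2028$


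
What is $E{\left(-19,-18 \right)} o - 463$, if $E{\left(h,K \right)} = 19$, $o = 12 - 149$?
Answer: $-3066$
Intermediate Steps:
$o = -137$
$E{\left(-19,-18 \right)} o - 463 = 19 \left(-137\right) - 463 = -2603 - 463 = -3066$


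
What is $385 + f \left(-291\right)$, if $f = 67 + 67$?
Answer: $-38609$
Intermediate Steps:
$f = 134$
$385 + f \left(-291\right) = 385 + 134 \left(-291\right) = 385 - 38994 = -38609$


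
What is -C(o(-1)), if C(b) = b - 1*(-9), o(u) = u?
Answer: -8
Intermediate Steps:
C(b) = 9 + b (C(b) = b + 9 = 9 + b)
-C(o(-1)) = -(9 - 1) = -1*8 = -8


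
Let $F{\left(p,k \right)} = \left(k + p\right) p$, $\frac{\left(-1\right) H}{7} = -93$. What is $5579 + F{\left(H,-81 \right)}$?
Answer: $376649$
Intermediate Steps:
$H = 651$ ($H = \left(-7\right) \left(-93\right) = 651$)
$F{\left(p,k \right)} = p \left(k + p\right)$
$5579 + F{\left(H,-81 \right)} = 5579 + 651 \left(-81 + 651\right) = 5579 + 651 \cdot 570 = 5579 + 371070 = 376649$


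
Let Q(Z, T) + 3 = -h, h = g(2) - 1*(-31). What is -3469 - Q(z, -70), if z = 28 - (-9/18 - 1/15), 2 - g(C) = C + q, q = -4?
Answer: -3431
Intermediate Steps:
g(C) = 6 - C (g(C) = 2 - (C - 4) = 2 - (-4 + C) = 2 + (4 - C) = 6 - C)
h = 35 (h = (6 - 1*2) - 1*(-31) = (6 - 2) + 31 = 4 + 31 = 35)
z = 857/30 (z = 28 - (-9*1/18 - 1*1/15) = 28 - (-1/2 - 1/15) = 28 - 1*(-17/30) = 28 + 17/30 = 857/30 ≈ 28.567)
Q(Z, T) = -38 (Q(Z, T) = -3 - 1*35 = -3 - 35 = -38)
-3469 - Q(z, -70) = -3469 - 1*(-38) = -3469 + 38 = -3431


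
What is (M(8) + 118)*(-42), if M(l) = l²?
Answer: -7644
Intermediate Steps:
(M(8) + 118)*(-42) = (8² + 118)*(-42) = (64 + 118)*(-42) = 182*(-42) = -7644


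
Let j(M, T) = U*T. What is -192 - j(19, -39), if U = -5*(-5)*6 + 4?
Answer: 5814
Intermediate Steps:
U = 154 (U = 25*6 + 4 = 150 + 4 = 154)
j(M, T) = 154*T
-192 - j(19, -39) = -192 - 154*(-39) = -192 - 1*(-6006) = -192 + 6006 = 5814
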